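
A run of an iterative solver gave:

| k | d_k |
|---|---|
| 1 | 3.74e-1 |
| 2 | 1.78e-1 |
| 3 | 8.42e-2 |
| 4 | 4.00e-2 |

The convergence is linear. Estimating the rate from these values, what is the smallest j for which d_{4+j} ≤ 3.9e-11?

28

Rate ρ ≈ d_4/d_3 = 4.00e-2/8.42e-2 = 0.4751.
After j more steps, d_{4+j} ≈ 4.00e-2·ρ^j; need ρ^j ≤ 3.9e-11/4.00e-2 = 9.75e-10.
j ≥ ln(9.75e-10)/ln(0.4751) = -20.7486/-0.74423 = 27.879.
So 28 more iterations are needed.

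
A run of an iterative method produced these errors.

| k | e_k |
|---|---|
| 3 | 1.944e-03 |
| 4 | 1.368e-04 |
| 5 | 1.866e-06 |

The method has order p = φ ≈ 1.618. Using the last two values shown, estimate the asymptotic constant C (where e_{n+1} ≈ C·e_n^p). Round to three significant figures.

3.33

C ≈ e_5 / e_4^1.618
  = 1.866e-06 / (1.368e-04)^1.618
  = 1.866e-06 / 5.59999e-07 ≈ 3.3321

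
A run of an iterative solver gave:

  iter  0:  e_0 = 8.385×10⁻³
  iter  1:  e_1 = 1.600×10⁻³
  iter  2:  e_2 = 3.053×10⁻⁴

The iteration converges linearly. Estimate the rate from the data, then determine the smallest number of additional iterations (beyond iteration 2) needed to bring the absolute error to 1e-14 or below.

Rate ρ ≈ e_2/e_1 = 3.053×10⁻⁴/1.600×10⁻³ = 0.1908.
After j more steps, e_{2+j} ≈ 3.053×10⁻⁴·ρ^j; need ρ^j ≤ 1e-14/3.053×10⁻⁴ = 3.27547e-11.
j ≥ ln(3.27547e-11)/ln(0.1908) = -24.1420/-1.65653 = 14.574.
So 15 more iterations are needed.

15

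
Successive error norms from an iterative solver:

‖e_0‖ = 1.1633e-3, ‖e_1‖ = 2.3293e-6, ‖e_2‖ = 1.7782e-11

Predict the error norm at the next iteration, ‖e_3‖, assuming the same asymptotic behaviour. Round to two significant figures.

First estimate the order: p ≈ ln(‖e_2‖/‖e_1‖) / ln(‖e_1‖/‖e_0‖) = ln(1.7782e-11/2.3293e-6)/ln(2.3293e-6/1.1633e-3) = ln(7.63405e-06)/ln(0.00200232) ≈ 1.8964.
Then ‖e_3‖ ≈ ‖e_2‖·(‖e_2‖/‖e_1‖)^p = 1.7782e-11·(7.63405e-06)^1.8964 = 1.7782e-11·1.97541e-10 ≈ 3.513e-21.

3.5e-21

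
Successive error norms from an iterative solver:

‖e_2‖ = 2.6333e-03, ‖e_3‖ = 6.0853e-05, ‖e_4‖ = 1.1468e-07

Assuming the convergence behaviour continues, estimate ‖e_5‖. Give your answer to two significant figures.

First estimate the order: p ≈ ln(‖e_4‖/‖e_3‖) / ln(‖e_3‖/‖e_2‖) = ln(1.1468e-07/6.0853e-05)/ln(6.0853e-05/2.6333e-03) = ln(0.00188454)/ln(0.023109) ≈ 1.6653.
Then ‖e_5‖ ≈ ‖e_4‖·(‖e_4‖/‖e_3‖)^p = 1.1468e-07·(0.00188454)^1.6653 = 1.1468e-07·2.90001e-05 ≈ 3.326e-12.

3.3e-12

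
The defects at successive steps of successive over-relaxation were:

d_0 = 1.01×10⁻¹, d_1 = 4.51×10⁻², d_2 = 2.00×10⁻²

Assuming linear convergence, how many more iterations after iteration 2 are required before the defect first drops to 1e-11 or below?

Rate ρ ≈ d_2/d_1 = 2.00×10⁻²/4.51×10⁻² = 0.4435.
After j more steps, d_{2+j} ≈ 2.00×10⁻²·ρ^j; need ρ^j ≤ 1e-11/2.00×10⁻² = 5e-10.
j ≥ ln(5e-10)/ln(0.4435) = -21.4164/-0.81306 = 26.340.
So 27 more iterations are needed.

27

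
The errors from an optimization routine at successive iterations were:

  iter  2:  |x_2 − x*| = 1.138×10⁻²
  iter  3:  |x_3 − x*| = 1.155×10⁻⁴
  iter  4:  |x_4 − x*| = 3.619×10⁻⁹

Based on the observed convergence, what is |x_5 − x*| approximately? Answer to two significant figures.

2.4e-19

First estimate the order: p ≈ ln(|x_4 − x*|/|x_3 − x*|) / ln(|x_3 − x*|/|x_2 − x*|) = ln(3.619×10⁻⁹/1.155×10⁻⁴)/ln(1.155×10⁻⁴/1.138×10⁻²) = ln(3.13333e-05)/ln(0.0101494) ≈ 2.2593.
Then |x_5 − x*| ≈ |x_4 − x*|·(|x_4 − x*|/|x_3 − x*|)^p = 3.619×10⁻⁹·(3.13333e-05)^2.2593 = 3.619×10⁻⁹·6.67001e-11 ≈ 2.414e-19.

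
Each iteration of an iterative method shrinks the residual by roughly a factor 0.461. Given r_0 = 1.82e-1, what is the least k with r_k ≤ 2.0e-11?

30

After k steps, r_k ≈ 1.82e-1·0.461^k.
Need 0.461^k ≤ 2.0e-11/1.82e-1 = 1.0989e-10.
k ≥ ln(1.0989e-10)/ln(0.461) = -22.9315/-0.77436 = 29.613.
Smallest integer k = 30.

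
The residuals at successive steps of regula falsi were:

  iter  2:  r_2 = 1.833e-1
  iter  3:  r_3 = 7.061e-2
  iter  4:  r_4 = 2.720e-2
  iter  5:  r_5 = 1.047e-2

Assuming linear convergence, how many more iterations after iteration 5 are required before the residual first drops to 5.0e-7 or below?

11

Rate ρ ≈ r_5/r_4 = 1.047e-2/2.720e-2 = 0.3849.
After j more steps, r_{5+j} ≈ 1.047e-2·ρ^j; need ρ^j ≤ 5.0e-7/1.047e-2 = 4.77555e-05.
j ≥ ln(4.77555e-05)/ln(0.3849) = -9.9494/-0.95477 = 10.421.
So 11 more iterations are needed.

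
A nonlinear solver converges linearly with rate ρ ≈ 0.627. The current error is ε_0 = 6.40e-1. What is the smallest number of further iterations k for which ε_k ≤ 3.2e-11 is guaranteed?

51

After k steps, ε_k ≈ 6.40e-1·0.627^k.
Need 0.627^k ≤ 3.2e-11/6.40e-1 = 5e-11.
k ≥ ln(5e-11)/ln(0.627) = -23.7190/-0.46681 = 50.811.
Smallest integer k = 51.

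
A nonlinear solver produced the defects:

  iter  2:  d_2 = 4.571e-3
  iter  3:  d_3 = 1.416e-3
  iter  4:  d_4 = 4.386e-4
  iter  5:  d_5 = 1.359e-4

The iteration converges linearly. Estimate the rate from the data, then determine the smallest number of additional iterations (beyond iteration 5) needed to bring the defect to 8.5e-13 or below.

Rate ρ ≈ d_5/d_4 = 1.359e-4/4.386e-4 = 0.3098.
After j more steps, d_{5+j} ≈ 1.359e-4·ρ^j; need ρ^j ≤ 8.5e-13/1.359e-4 = 6.2546e-09.
j ≥ ln(6.2546e-09)/ln(0.3098) = -18.8899/-1.17183 = 16.120.
So 17 more iterations are needed.

17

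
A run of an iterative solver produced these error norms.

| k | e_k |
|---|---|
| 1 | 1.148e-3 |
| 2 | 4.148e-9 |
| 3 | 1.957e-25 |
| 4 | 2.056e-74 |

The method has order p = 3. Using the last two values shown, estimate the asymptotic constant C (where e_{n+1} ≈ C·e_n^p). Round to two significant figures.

C ≈ e_4 / e_3^3
  = 2.056e-74 / (1.957e-25)^3
  = 2.056e-74 / 7.49501e-75 ≈ 2.7432

2.7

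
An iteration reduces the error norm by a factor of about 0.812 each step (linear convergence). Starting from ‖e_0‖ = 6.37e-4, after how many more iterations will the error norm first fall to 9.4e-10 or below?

After k steps, ‖e_k‖ ≈ 6.37e-4·0.812^k.
Need 0.812^k ≤ 9.4e-10/6.37e-4 = 1.47567e-06.
k ≥ ln(1.47567e-06)/ln(0.812) = -13.4264/-0.20825 = 64.473.
Smallest integer k = 65.

65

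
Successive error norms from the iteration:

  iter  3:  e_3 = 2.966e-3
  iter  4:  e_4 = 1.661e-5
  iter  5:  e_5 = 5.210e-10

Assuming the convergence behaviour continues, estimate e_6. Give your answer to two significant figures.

First estimate the order: p ≈ ln(e_5/e_4) / ln(e_4/e_3) = ln(5.210e-10/1.661e-5)/ln(1.661e-5/2.966e-3) = ln(3.13666e-05)/ln(0.00560013) ≈ 2.0000.
Then e_6 ≈ e_5·(e_5/e_4)^p = 5.210e-10·(3.13666e-05)^2.0000 = 5.210e-10·9.83864e-10 ≈ 5.126e-19.

5.1e-19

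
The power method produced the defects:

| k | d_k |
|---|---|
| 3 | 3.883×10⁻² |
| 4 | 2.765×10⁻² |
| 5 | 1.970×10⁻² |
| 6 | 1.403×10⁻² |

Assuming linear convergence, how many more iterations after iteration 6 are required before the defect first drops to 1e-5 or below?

22

Rate ρ ≈ d_6/d_5 = 1.403×10⁻²/1.970×10⁻² = 0.7122.
After j more steps, d_{6+j} ≈ 1.403×10⁻²·ρ^j; need ρ^j ≤ 1e-5/1.403×10⁻² = 0.000712758.
j ≥ ln(0.000712758)/ln(0.7122) = -7.2464/-0.33940 = 21.351.
So 22 more iterations are needed.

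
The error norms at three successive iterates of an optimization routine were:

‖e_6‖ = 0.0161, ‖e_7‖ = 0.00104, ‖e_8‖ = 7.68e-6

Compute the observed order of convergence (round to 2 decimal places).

1.79

p ≈ ln(‖e_8‖/‖e_7‖) / ln(‖e_7‖/‖e_6‖)
  = ln(7.68e-6/0.00104) / ln(0.00104/0.0161)
  = ln(0.00738462) / ln(0.0645963)
  = -4.90836 / -2.73960 ≈ 1.79163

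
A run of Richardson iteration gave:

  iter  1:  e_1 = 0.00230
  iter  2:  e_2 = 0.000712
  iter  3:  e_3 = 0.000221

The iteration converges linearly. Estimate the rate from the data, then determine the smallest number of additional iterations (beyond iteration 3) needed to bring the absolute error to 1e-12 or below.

Rate ρ ≈ e_3/e_2 = 0.000221/0.000712 = 0.3104.
After j more steps, e_{3+j} ≈ 0.000221·ρ^j; need ρ^j ≤ 1e-12/0.000221 = 4.52489e-09.
j ≥ ln(4.52489e-09)/ln(0.3104) = -19.2137/-1.16989 = 16.424.
So 17 more iterations are needed.

17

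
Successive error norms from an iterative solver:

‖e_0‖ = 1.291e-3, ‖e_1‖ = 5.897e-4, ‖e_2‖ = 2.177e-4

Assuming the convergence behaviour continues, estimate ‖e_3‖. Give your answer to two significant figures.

6.1e-5

First estimate the order: p ≈ ln(‖e_2‖/‖e_1‖) / ln(‖e_1‖/‖e_0‖) = ln(2.177e-4/5.897e-4)/ln(5.897e-4/1.291e-3) = ln(0.369171)/ln(0.456778) ≈ 1.2718.
Then ‖e_3‖ ≈ ‖e_2‖·(‖e_2‖/‖e_1‖)^p = 2.177e-4·(0.369171)^1.2718 = 2.177e-4·0.281579 ≈ 6.13e-05.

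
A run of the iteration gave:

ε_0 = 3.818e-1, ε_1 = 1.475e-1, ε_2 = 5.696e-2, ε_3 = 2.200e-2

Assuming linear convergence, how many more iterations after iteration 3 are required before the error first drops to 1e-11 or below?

23

Rate ρ ≈ ε_3/ε_2 = 2.200e-2/5.696e-2 = 0.3862.
After j more steps, ε_{3+j} ≈ 2.200e-2·ρ^j; need ρ^j ≤ 1e-11/2.200e-2 = 4.54545e-10.
j ≥ ln(4.54545e-10)/ln(0.3862) = -21.5117/-0.95140 = 22.611.
So 23 more iterations are needed.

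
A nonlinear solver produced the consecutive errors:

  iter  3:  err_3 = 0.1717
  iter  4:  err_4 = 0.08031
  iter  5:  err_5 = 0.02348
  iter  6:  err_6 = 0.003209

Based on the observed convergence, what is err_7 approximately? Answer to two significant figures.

1.3e-4

First estimate the order: p ≈ ln(err_6/err_5) / ln(err_5/err_4) = ln(0.003209/0.02348)/ln(0.02348/0.08031) = ln(0.13667)/ln(0.292367) ≈ 1.6184.
Then err_7 ≈ err_6·(err_6/err_5)^p = 0.003209·(0.13667)^1.6184 = 0.003209·0.0399184 ≈ 0.0001281.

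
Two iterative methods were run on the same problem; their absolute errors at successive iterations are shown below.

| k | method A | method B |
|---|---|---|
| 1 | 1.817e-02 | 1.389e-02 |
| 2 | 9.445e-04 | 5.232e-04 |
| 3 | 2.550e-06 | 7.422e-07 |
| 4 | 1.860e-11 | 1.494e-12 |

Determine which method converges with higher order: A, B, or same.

same

Method A: p ≈ ln(1.860e-11/2.550e-06)/ln(2.550e-06/9.445e-04) ≈ 2.00.
Method B: p ≈ ln(1.494e-12/7.422e-07)/ln(7.422e-07/5.232e-04) ≈ 2.00.
Both orders ≈ 2.0 — effectively the same.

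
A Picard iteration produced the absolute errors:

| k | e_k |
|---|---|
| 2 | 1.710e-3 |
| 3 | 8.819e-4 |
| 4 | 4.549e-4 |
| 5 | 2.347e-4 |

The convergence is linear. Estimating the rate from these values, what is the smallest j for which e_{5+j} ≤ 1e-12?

Rate ρ ≈ e_5/e_4 = 2.347e-4/4.549e-4 = 0.5159.
After j more steps, e_{5+j} ≈ 2.347e-4·ρ^j; need ρ^j ≤ 1e-12/2.347e-4 = 4.26076e-09.
j ≥ ln(4.26076e-09)/ln(0.5159) = -19.2738/-0.66184 = 29.122.
So 30 more iterations are needed.

30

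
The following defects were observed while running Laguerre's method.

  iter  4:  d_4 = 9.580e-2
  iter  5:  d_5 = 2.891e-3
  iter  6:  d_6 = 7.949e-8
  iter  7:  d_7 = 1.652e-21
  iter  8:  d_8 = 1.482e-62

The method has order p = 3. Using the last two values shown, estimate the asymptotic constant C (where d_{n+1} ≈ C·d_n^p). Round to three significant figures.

3.29

C ≈ d_8 / d_7^3
  = 1.482e-62 / (1.652e-21)^3
  = 1.482e-62 / 4.50848e-63 ≈ 3.2871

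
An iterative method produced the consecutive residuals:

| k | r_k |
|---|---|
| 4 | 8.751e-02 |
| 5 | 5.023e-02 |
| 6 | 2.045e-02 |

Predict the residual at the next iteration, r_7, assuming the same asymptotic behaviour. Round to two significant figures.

First estimate the order: p ≈ ln(r_6/r_5) / ln(r_5/r_4) = ln(2.045e-02/5.023e-02)/ln(5.023e-02/8.751e-02) = ln(0.407127)/ln(0.573992) ≈ 1.6187.
Then r_7 ≈ r_6·(r_6/r_5)^p = 2.045e-02·(0.407127)^1.6187 = 2.045e-02·0.233491 ≈ 0.004775.

4.8e-3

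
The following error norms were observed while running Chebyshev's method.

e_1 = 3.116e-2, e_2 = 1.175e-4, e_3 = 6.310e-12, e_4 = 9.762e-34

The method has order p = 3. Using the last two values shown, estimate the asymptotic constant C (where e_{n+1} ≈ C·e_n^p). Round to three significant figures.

C ≈ e_4 / e_3^3
  = 9.762e-34 / (6.310e-12)^3
  = 9.762e-34 / 2.5124e-34 ≈ 3.8855

3.89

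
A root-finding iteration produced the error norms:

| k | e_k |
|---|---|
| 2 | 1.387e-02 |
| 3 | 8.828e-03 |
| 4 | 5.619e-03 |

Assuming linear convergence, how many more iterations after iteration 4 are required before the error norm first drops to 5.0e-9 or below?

Rate ρ ≈ e_4/e_3 = 5.619e-03/8.828e-03 = 0.6365.
After j more steps, e_{4+j} ≈ 5.619e-03·ρ^j; need ρ^j ≤ 5.0e-9/5.619e-03 = 8.89838e-07.
j ≥ ln(8.89838e-07)/ln(0.6365) = -13.9322/-0.45177 = 30.839.
So 31 more iterations are needed.

31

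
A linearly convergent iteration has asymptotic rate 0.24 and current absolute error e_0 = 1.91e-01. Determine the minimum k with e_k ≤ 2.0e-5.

7

After k steps, e_k ≈ 1.91e-01·0.24^k.
Need 0.24^k ≤ 2.0e-5/1.91e-01 = 0.000104712.
k ≥ ln(0.000104712)/ln(0.24) = -9.1643/-1.42712 = 6.422.
Smallest integer k = 7.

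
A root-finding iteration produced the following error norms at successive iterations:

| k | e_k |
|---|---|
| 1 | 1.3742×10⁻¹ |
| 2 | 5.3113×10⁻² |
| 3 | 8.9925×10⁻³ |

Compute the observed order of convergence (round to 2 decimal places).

p ≈ ln(e_3/e_2) / ln(e_2/e_1)
  = ln(8.9925×10⁻³/5.3113×10⁻²) / ln(5.3113×10⁻²/1.3742×10⁻¹)
  = ln(0.169309) / ln(0.386501)
  = -1.77603 / -0.95062 ≈ 1.86829

1.87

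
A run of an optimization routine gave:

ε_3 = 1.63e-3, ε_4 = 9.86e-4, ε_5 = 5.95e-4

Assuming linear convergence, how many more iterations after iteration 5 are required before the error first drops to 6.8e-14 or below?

46

Rate ρ ≈ ε_5/ε_4 = 5.95e-4/9.86e-4 = 0.6034.
After j more steps, ε_{5+j} ≈ 5.95e-4·ρ^j; need ρ^j ≤ 6.8e-14/5.95e-4 = 1.14286e-10.
j ≥ ln(1.14286e-10)/ln(0.6034) = -22.8923/-0.50517 = 45.316.
So 46 more iterations are needed.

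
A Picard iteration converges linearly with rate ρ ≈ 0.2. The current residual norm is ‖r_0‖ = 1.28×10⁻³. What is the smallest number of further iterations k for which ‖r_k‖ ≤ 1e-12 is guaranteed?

After k steps, ‖r_k‖ ≈ 1.28×10⁻³·0.2^k.
Need 0.2^k ≤ 1e-12/1.28×10⁻³ = 7.8125e-10.
k ≥ ln(7.8125e-10)/ln(0.2) = -20.9701/-1.60944 = 13.029.
Smallest integer k = 14.

14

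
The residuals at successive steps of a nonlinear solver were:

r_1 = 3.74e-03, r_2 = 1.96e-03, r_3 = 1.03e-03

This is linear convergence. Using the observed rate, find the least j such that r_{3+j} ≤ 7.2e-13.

33

Rate ρ ≈ r_3/r_2 = 1.03e-03/1.96e-03 = 0.5255.
After j more steps, r_{3+j} ≈ 1.03e-03·ρ^j; need ρ^j ≤ 7.2e-13/1.03e-03 = 6.99029e-10.
j ≥ ln(6.99029e-10)/ln(0.5255) = -21.0813/-0.64341 = 32.765.
So 33 more iterations are needed.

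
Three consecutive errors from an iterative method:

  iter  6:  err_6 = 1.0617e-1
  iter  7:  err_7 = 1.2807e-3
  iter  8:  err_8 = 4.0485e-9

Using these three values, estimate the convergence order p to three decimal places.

2.867

p ≈ ln(err_8/err_7) / ln(err_7/err_6)
  = ln(4.0485e-9/1.2807e-3) / ln(1.2807e-3/1.0617e-1)
  = ln(3.16116e-06) / ln(0.0120627)
  = -12.664572 / -4.417637 ≈ 2.866820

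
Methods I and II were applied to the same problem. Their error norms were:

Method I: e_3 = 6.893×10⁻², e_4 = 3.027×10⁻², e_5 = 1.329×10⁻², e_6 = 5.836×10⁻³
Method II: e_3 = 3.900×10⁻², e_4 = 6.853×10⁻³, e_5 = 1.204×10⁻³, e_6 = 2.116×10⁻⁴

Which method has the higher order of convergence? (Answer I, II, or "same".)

same

Method I: p ≈ ln(5.836×10⁻³/1.329×10⁻²)/ln(1.329×10⁻²/3.027×10⁻²) ≈ 1.00.
Method II: p ≈ ln(2.116×10⁻⁴/1.204×10⁻³)/ln(1.204×10⁻³/6.853×10⁻³) ≈ 1.00.
Both orders ≈ 1.0 — effectively the same.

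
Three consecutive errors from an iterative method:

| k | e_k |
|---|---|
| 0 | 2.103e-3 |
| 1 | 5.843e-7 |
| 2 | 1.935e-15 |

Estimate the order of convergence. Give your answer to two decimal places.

p ≈ ln(e_2/e_1) / ln(e_1/e_0)
  = ln(1.935e-15/5.843e-7) / ln(5.843e-7/2.103e-3)
  = ln(3.31165e-09) / ln(0.000277841)
  = -19.52582 / -8.18846 ≈ 2.38455

2.38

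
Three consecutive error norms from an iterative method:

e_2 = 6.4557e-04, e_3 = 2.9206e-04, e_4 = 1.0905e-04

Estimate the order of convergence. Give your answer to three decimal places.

p ≈ ln(e_4/e_3) / ln(e_3/e_2)
  = ln(1.0905e-04/2.9206e-04) / ln(2.9206e-04/6.4557e-04)
  = ln(0.373382) / ln(0.452406)
  = -0.985153 / -0.793175 ≈ 1.242037

1.242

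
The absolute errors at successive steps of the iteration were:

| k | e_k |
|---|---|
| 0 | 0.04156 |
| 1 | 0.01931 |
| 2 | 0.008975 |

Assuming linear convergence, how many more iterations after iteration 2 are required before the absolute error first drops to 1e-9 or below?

Rate ρ ≈ e_2/e_1 = 0.008975/0.01931 = 0.4648.
After j more steps, e_{2+j} ≈ 0.008975·ρ^j; need ρ^j ≤ 1e-9/0.008975 = 1.11421e-07.
j ≥ ln(1.11421e-07)/ln(0.4648) = -16.0100/-0.76615 = 20.897.
So 21 more iterations are needed.

21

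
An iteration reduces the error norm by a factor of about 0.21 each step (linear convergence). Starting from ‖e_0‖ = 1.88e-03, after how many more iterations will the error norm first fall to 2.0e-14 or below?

After k steps, ‖e_k‖ ≈ 1.88e-03·0.21^k.
Need 0.21^k ≤ 2.0e-14/1.88e-03 = 1.06383e-11.
k ≥ ln(1.06383e-11)/ln(0.21) = -25.2666/-1.56065 = 16.190.
Smallest integer k = 17.

17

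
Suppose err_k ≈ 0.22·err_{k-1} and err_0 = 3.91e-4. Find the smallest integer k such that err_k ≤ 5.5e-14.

15

After k steps, err_k ≈ 3.91e-4·0.22^k.
Need 0.22^k ≤ 5.5e-14/3.91e-4 = 1.40665e-10.
k ≥ ln(1.40665e-10)/ln(0.22) = -22.6846/-1.51413 = 14.982.
Smallest integer k = 15.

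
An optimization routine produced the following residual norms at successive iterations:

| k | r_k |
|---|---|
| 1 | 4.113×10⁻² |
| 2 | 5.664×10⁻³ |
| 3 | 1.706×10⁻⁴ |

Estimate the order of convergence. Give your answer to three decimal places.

p ≈ ln(r_3/r_2) / ln(r_2/r_1)
  = ln(1.706×10⁻⁴/5.664×10⁻³) / ln(5.664×10⁻³/4.113×10⁻²)
  = ln(0.0301201) / ln(0.13771)
  = -3.502563 / -1.982605 ≈ 1.766647

1.767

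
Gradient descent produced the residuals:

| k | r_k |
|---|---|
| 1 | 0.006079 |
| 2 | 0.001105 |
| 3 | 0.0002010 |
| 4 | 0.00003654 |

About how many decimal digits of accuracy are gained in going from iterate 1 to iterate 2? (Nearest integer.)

1

Digits gained ≈ log₁₀(r_1/r_2) = log₁₀(0.006079/0.001105) = log₁₀(5.50136) ≈ 0.740.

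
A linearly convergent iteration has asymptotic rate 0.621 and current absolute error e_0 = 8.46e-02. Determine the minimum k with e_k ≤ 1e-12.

53

After k steps, e_k ≈ 8.46e-02·0.621^k.
Need 0.621^k ≤ 1e-12/8.46e-02 = 1.18203e-11.
k ≥ ln(1.18203e-11)/ln(0.621) = -25.1612/-0.47642 = 52.813.
Smallest integer k = 53.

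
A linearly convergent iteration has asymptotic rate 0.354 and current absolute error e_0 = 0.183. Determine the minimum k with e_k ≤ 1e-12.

After k steps, e_k ≈ 0.183·0.354^k.
Need 0.354^k ≤ 1e-12/0.183 = 5.46448e-12.
k ≥ ln(5.46448e-12)/ln(0.354) = -25.9328/-1.03846 = 24.972.
Smallest integer k = 25.

25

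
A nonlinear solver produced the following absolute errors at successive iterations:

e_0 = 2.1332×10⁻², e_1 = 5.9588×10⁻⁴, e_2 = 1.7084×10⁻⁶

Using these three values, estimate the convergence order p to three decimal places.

1.636

p ≈ ln(e_2/e_1) / ln(e_1/e_0)
  = ln(1.7084×10⁻⁶/5.9588×10⁻⁴) / ln(5.9588×10⁻⁴/2.1332×10⁻²)
  = ln(0.00286702) / ln(0.0279336)
  = -5.854482 / -3.577925 ≈ 1.636279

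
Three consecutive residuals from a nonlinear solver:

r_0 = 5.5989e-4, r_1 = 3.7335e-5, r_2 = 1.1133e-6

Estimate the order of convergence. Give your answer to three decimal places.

p ≈ ln(r_2/r_1) / ln(r_1/r_0)
  = ln(1.1133e-6/3.7335e-5) / ln(3.7335e-5/5.5989e-4)
  = ln(0.0298192) / ln(0.0666827)
  = -3.512603 / -2.707810 ≈ 1.297212

1.297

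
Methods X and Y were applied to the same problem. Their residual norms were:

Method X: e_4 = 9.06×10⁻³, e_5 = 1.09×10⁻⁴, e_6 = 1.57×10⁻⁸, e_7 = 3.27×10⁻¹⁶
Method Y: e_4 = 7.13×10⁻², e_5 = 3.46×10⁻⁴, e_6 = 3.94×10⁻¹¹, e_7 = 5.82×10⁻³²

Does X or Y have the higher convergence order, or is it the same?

Method X: p ≈ ln(3.27×10⁻¹⁶/1.57×10⁻⁸)/ln(1.57×10⁻⁸/1.09×10⁻⁴) ≈ 2.00.
Method Y: p ≈ ln(5.82×10⁻³²/3.94×10⁻¹¹)/ln(3.94×10⁻¹¹/3.46×10⁻⁴) ≈ 3.00.
Method Y has the higher order (≈3.0 vs ≈2.0).

Y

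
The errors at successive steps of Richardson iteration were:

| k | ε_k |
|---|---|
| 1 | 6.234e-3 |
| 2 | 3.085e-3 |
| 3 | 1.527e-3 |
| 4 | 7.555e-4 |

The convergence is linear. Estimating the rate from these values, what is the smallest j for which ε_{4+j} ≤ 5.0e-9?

17

Rate ρ ≈ ε_4/ε_3 = 7.555e-4/1.527e-3 = 0.4948.
After j more steps, ε_{4+j} ≈ 7.555e-4·ρ^j; need ρ^j ≤ 5.0e-9/7.555e-4 = 6.61813e-06.
j ≥ ln(6.61813e-06)/ln(0.4948) = -11.9257/-0.70360 = 16.950.
So 17 more iterations are needed.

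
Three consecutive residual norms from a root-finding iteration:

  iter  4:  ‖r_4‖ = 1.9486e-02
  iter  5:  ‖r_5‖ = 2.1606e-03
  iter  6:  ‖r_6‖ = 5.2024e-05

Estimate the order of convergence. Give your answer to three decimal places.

1.694

p ≈ ln(‖r_6‖/‖r_5‖) / ln(‖r_5‖/‖r_4‖)
  = ln(5.2024e-05/2.1606e-03) / ln(2.1606e-03/1.9486e-02)
  = ln(0.0240785) / ln(0.11088)
  = -3.726436 / -2.199307 ≈ 1.694368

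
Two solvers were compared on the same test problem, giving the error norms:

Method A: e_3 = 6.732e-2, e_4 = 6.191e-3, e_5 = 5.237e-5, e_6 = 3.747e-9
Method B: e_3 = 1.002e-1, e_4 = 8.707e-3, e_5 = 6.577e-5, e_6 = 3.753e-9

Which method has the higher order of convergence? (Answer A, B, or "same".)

same

Method A: p ≈ ln(3.747e-9/5.237e-5)/ln(5.237e-5/6.191e-3) ≈ 2.00.
Method B: p ≈ ln(3.753e-9/6.577e-5)/ln(6.577e-5/8.707e-3) ≈ 2.00.
Both orders ≈ 2.0 — effectively the same.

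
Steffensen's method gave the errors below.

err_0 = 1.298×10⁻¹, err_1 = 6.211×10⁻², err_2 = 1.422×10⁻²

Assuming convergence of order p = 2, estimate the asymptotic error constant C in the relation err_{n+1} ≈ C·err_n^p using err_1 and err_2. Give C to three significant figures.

3.69

C ≈ err_2 / err_1^2
  = 1.422×10⁻² / (6.211×10⁻²)^2
  = 1.422×10⁻² / 0.00385765 ≈ 3.6862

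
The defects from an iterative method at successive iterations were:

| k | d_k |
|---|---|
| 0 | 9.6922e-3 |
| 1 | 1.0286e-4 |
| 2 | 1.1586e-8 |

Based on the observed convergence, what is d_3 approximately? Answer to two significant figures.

First estimate the order: p ≈ ln(d_2/d_1) / ln(d_1/d_0) = ln(1.1586e-8/1.0286e-4)/ln(1.0286e-4/9.6922e-3) = ln(0.000112639)/ln(0.0106127) ≈ 2.0000.
Then d_3 ≈ d_2·(d_2/d_1)^p = 1.1586e-8·(0.000112639)^2.0000 = 1.1586e-8·1.26875e-08 ≈ 1.47e-16.

1.5e-16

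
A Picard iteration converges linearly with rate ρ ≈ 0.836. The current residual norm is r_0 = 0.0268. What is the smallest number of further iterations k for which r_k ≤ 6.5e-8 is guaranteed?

73

After k steps, r_k ≈ 0.0268·0.836^k.
Need 0.836^k ≤ 6.5e-8/0.0268 = 2.42537e-06.
k ≥ ln(2.42537e-06)/ln(0.836) = -12.9295/-0.17913 = 72.179.
Smallest integer k = 73.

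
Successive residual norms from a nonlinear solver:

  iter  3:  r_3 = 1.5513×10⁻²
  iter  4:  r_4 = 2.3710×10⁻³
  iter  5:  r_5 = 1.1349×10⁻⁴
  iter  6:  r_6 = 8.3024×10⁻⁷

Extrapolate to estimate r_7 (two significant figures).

First estimate the order: p ≈ ln(r_6/r_5) / ln(r_5/r_4) = ln(8.3024×10⁻⁷/1.1349×10⁻⁴)/ln(1.1349×10⁻⁴/2.3710×10⁻³) = ln(0.00731553)/ln(0.0478659) ≈ 1.6180.
Then r_7 ≈ r_6·(r_6/r_5)^p = 8.3024×10⁻⁷·(0.00731553)^1.6180 = 8.3024×10⁻⁷·0.000350227 ≈ 2.908e-10.

2.9e-10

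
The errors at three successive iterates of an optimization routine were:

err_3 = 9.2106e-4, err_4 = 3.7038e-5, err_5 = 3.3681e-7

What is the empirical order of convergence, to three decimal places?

1.463

p ≈ ln(err_5/err_4) / ln(err_4/err_3)
  = ln(3.3681e-7/3.7038e-5) / ln(3.7038e-5/9.2106e-4)
  = ln(0.00909363) / ln(0.0402124)
  = -4.700181 / -3.213580 ≈ 1.462600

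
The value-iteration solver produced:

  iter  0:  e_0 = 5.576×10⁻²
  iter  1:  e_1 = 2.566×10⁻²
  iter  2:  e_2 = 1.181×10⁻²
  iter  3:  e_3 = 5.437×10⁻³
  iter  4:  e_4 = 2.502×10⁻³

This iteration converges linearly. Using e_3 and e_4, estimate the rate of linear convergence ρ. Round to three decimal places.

0.460

ρ ≈ e_4/e_3 = 2.502×10⁻³/5.437×10⁻³ = 0.46018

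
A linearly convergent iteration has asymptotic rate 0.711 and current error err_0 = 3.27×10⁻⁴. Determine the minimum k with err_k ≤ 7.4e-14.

After k steps, err_k ≈ 3.27×10⁻⁴·0.711^k.
Need 0.711^k ≤ 7.4e-14/3.27×10⁻⁴ = 2.263e-10.
k ≥ ln(2.263e-10)/ln(0.711) = -22.2092/-0.34108 = 65.114.
Smallest integer k = 66.

66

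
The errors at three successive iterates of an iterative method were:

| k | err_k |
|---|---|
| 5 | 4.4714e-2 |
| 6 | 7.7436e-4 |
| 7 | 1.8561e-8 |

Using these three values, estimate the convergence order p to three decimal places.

2.623

p ≈ ln(err_7/err_6) / ln(err_6/err_5)
  = ln(1.8561e-8/7.7436e-4) / ln(7.7436e-4/4.4714e-2)
  = ln(2.39695e-05) / ln(0.0173181)
  = -10.638728 / -4.056003 ≈ 2.622959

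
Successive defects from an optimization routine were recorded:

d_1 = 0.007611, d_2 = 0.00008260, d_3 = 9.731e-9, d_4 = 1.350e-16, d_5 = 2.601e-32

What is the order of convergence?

2

Consecutive ratios: d_5/d_4 = 2.601e-32/1.350e-16 = 1.92667e-16, d_4/d_3 = 1.350e-16/9.731e-9 = 1.38732e-08.
p ≈ ln(1.92667e-16)/ln(1.38732e-08) = -36.1856/-18.0933 ≈ 2.00.
So the convergence is quadratic (order 2).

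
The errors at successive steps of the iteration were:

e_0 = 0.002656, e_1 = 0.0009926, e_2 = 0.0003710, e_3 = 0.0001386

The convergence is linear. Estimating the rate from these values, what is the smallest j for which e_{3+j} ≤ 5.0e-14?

23

Rate ρ ≈ e_3/e_2 = 0.0001386/0.0003710 = 0.3736.
After j more steps, e_{3+j} ≈ 0.0001386·ρ^j; need ρ^j ≤ 5.0e-14/0.0001386 = 3.6075e-10.
j ≥ ln(3.6075e-10)/ln(0.3736) = -21.7428/-0.98457 = 22.084.
So 23 more iterations are needed.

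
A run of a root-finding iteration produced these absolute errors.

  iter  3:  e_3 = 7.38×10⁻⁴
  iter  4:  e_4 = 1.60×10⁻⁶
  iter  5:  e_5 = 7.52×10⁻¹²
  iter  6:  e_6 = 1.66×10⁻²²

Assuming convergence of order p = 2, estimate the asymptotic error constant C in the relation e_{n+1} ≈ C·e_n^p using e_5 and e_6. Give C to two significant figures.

C ≈ e_6 / e_5^2
  = 1.66×10⁻²² / (7.52×10⁻¹²)^2
  = 1.66×10⁻²² / 5.65504e-23 ≈ 2.9354

2.9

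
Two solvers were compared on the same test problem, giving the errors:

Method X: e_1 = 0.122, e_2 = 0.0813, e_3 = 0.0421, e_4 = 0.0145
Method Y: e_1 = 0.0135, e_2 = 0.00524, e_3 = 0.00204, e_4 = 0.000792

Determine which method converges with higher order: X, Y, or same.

Method X: p ≈ ln(0.0145/0.0421)/ln(0.0421/0.0813) ≈ 1.62.
Method Y: p ≈ ln(0.000792/0.00204)/ln(0.00204/0.00524) ≈ 1.00.
Method X has the higher order (≈1.6 vs ≈1.0).

X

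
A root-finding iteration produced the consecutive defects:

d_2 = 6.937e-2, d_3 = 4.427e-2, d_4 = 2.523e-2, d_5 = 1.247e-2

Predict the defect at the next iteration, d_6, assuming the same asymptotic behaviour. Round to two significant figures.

5.2e-3

First estimate the order: p ≈ ln(d_5/d_4) / ln(d_4/d_3) = ln(1.247e-2/2.523e-2)/ln(2.523e-2/4.427e-2) = ln(0.494253)/ln(0.569912) ≈ 1.2533.
Then d_6 ≈ d_5·(d_5/d_4)^p = 1.247e-2·(0.494253)^1.2533 = 1.247e-2·0.413454 ≈ 0.005156.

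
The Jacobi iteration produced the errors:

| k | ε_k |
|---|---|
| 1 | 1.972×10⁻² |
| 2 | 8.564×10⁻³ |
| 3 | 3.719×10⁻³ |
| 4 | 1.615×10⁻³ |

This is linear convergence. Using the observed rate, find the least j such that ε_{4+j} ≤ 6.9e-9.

Rate ρ ≈ ε_4/ε_3 = 1.615×10⁻³/3.719×10⁻³ = 0.4343.
After j more steps, ε_{4+j} ≈ 1.615×10⁻³·ρ^j; need ρ^j ≤ 6.9e-9/1.615×10⁻³ = 4.27245e-06.
j ≥ ln(4.27245e-06)/ln(0.4343) = -12.3633/-0.83402 = 14.824.
So 15 more iterations are needed.

15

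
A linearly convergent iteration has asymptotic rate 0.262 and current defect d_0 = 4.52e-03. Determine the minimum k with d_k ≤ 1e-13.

After k steps, d_k ≈ 4.52e-03·0.262^k.
Need 0.262^k ≤ 1e-13/4.52e-03 = 2.21239e-11.
k ≥ ln(2.21239e-11)/ln(0.262) = -24.5344/-1.33941 = 18.317.
Smallest integer k = 19.

19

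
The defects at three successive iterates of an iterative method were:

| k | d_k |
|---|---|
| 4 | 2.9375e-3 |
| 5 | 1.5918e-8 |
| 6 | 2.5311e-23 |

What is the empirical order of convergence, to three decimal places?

p ≈ ln(d_6/d_5) / ln(d_5/d_4)
  = ln(2.5311e-23/1.5918e-8) / ln(1.5918e-8/2.9375e-3)
  = ln(1.59009e-15) / ln(5.41889e-06)
  = -34.074986 / -12.125620 ≈ 2.810164

2.810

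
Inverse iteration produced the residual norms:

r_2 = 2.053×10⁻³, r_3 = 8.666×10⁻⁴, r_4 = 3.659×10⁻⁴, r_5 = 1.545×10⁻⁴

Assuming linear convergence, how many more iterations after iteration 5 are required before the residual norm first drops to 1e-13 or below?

Rate ρ ≈ r_5/r_4 = 1.545×10⁻⁴/3.659×10⁻⁴ = 0.4222.
After j more steps, r_{5+j} ≈ 1.545×10⁻⁴·ρ^j; need ρ^j ≤ 1e-13/1.545×10⁻⁴ = 6.47249e-10.
j ≥ ln(6.47249e-10)/ln(0.4222) = -21.1583/-0.86228 = 24.538.
So 25 more iterations are needed.

25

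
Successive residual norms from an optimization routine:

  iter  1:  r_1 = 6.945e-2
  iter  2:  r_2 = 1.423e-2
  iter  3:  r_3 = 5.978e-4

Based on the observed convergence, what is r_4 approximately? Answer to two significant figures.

First estimate the order: p ≈ ln(r_3/r_2) / ln(r_2/r_1) = ln(5.978e-4/1.423e-2)/ln(1.423e-2/6.945e-2) = ln(0.0420098)/ln(0.204896) ≈ 1.9996.
Then r_4 ≈ r_3·(r_3/r_2)^p = 5.978e-4·(0.0420098)^1.9996 = 5.978e-4·0.00176706 ≈ 1.056e-06.

1.1e-6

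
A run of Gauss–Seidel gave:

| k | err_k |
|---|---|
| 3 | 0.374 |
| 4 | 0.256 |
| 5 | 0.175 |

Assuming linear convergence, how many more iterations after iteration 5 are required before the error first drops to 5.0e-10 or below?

52

Rate ρ ≈ err_5/err_4 = 0.175/0.256 = 0.6836.
After j more steps, err_{5+j} ≈ 0.175·ρ^j; need ρ^j ≤ 5.0e-10/0.175 = 2.85714e-09.
j ≥ ln(2.85714e-09)/ln(0.6836) = -19.6734/-0.38038 = 51.720.
So 52 more iterations are needed.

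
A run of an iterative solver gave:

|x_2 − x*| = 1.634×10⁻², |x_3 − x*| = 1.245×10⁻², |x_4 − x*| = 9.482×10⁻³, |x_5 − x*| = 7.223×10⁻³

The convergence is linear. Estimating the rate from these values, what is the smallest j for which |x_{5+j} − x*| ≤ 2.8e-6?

29

Rate ρ ≈ |x_5 − x*|/|x_4 − x*| = 7.223×10⁻³/9.482×10⁻³ = 0.7618.
After j more steps, |x_{5+j} − x*| ≈ 7.223×10⁻³·ρ^j; need ρ^j ≤ 2.8e-6/7.223×10⁻³ = 0.000387651.
j ≥ ln(0.000387651)/ln(0.7618) = -7.8554/-0.27207 = 28.873.
So 29 more iterations are needed.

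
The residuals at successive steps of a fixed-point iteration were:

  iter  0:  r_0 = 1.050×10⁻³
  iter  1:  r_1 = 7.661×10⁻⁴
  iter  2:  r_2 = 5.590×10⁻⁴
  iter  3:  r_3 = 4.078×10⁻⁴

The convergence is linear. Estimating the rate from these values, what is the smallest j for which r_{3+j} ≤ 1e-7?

27

Rate ρ ≈ r_3/r_2 = 4.078×10⁻⁴/5.590×10⁻⁴ = 0.7295.
After j more steps, r_{3+j} ≈ 4.078×10⁻⁴·ρ^j; need ρ^j ≤ 1e-7/4.078×10⁻⁴ = 0.000245218.
j ≥ ln(0.000245218)/ln(0.7295) = -8.3134/-0.31540 = 26.358.
So 27 more iterations are needed.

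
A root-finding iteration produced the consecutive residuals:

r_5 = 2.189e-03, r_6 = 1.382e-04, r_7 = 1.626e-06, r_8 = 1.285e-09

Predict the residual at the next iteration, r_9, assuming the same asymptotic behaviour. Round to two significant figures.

1.3e-14

First estimate the order: p ≈ ln(r_8/r_7) / ln(r_7/r_6) = ln(1.285e-09/1.626e-06)/ln(1.626e-06/1.382e-04) = ln(0.000790283)/ln(0.0117656) ≈ 1.6079.
Then r_9 ≈ r_8·(r_8/r_7)^p = 1.285e-09·(0.000790283)^1.6079 = 1.285e-09·1.02789e-05 ≈ 1.321e-14.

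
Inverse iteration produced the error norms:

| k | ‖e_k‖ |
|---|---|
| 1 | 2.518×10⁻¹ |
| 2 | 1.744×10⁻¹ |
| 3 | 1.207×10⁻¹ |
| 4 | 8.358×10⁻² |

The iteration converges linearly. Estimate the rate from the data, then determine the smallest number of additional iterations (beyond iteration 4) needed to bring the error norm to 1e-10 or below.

Rate ρ ≈ ‖e_4‖/‖e_3‖ = 8.358×10⁻²/1.207×10⁻¹ = 0.6925.
After j more steps, ‖e_{4+j}‖ ≈ 8.358×10⁻²·ρ^j; need ρ^j ≤ 1e-10/8.358×10⁻² = 1.19646e-09.
j ≥ ln(1.19646e-09)/ln(0.6925) = -20.5439/-0.36745 = 55.909.
So 56 more iterations are needed.

56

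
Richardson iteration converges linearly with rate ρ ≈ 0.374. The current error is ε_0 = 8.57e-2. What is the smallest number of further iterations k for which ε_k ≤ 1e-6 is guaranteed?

12

After k steps, ε_k ≈ 8.57e-2·0.374^k.
Need 0.374^k ≤ 1e-6/8.57e-2 = 1.16686e-05.
k ≥ ln(1.16686e-05)/ln(0.374) = -11.3586/-0.98350 = 11.549.
Smallest integer k = 12.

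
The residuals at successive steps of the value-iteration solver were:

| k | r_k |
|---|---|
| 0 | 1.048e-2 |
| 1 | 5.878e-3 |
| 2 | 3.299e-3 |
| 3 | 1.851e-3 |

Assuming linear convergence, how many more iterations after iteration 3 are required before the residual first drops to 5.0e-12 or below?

35

Rate ρ ≈ r_3/r_2 = 1.851e-3/3.299e-3 = 0.5611.
After j more steps, r_{3+j} ≈ 1.851e-3·ρ^j; need ρ^j ≤ 5.0e-12/1.851e-3 = 2.70124e-09.
j ≥ ln(2.70124e-09)/ln(0.5611) = -19.7296/-0.57786 = 34.143.
So 35 more iterations are needed.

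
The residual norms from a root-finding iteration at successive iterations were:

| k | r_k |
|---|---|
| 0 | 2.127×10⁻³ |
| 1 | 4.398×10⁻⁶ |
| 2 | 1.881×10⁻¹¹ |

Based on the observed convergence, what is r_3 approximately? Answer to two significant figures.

First estimate the order: p ≈ ln(r_2/r_1) / ln(r_1/r_0) = ln(1.881×10⁻¹¹/4.398×10⁻⁶)/ln(4.398×10⁻⁶/2.127×10⁻³) = ln(4.27694e-06)/ln(0.0020677) ≈ 1.9999.
Then r_3 ≈ r_2·(r_2/r_1)^p = 1.881×10⁻¹¹·(4.27694e-06)^1.9999 = 1.881×10⁻¹¹·1.83148e-11 ≈ 3.445e-22.

3.4e-22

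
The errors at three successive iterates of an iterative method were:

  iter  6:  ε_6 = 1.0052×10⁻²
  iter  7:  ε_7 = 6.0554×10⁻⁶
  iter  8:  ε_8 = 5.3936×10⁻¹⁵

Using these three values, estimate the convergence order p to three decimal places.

2.811

p ≈ ln(ε_8/ε_7) / ln(ε_7/ε_6)
  = ln(5.3936×10⁻¹⁵/6.0554×10⁻⁶) / ln(6.0554×10⁻⁶/1.0052×10⁻²)
  = ln(8.90709e-10) / ln(0.000602407)
  = -20.839003 / -7.414577 ≈ 2.810545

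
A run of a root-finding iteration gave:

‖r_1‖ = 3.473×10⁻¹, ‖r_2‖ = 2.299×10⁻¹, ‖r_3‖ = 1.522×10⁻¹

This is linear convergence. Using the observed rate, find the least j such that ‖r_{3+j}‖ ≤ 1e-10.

Rate ρ ≈ ‖r_3‖/‖r_2‖ = 1.522×10⁻¹/2.299×10⁻¹ = 0.6620.
After j more steps, ‖r_{3+j}‖ ≈ 1.522×10⁻¹·ρ^j; need ρ^j ≤ 1e-10/1.522×10⁻¹ = 6.5703e-10.
j ≥ ln(6.5703e-10)/ln(0.6620) = -21.1433/-0.41249 = 51.258.
So 52 more iterations are needed.

52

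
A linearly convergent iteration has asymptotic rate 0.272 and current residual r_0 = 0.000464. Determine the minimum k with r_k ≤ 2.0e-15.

After k steps, r_k ≈ 0.000464·0.272^k.
Need 0.272^k ≤ 2.0e-15/0.000464 = 4.31034e-12.
k ≥ ln(4.31034e-12)/ln(0.272) = -26.1700/-1.30195 = 20.101.
Smallest integer k = 21.

21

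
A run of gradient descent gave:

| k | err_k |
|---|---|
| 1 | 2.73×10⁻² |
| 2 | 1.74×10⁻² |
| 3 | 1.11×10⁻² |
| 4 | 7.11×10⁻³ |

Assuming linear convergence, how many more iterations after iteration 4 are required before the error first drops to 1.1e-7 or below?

Rate ρ ≈ err_4/err_3 = 7.11×10⁻³/1.11×10⁻² = 0.6405.
After j more steps, err_{4+j} ≈ 7.11×10⁻³·ρ^j; need ρ^j ≤ 1.1e-7/7.11×10⁻³ = 1.54712e-05.
j ≥ ln(1.54712e-05)/ln(0.6405) = -11.0765/-0.44551 = 24.863.
So 25 more iterations are needed.

25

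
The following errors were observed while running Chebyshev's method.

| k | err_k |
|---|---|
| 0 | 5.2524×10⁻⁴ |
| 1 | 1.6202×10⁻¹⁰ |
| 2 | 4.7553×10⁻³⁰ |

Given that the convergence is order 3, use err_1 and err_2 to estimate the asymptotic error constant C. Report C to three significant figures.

C ≈ err_2 / err_1^3
  = 4.7553×10⁻³⁰ / (1.6202×10⁻¹⁰)^3
  = 4.7553×10⁻³⁰ / 4.2531e-30 ≈ 1.1181

1.12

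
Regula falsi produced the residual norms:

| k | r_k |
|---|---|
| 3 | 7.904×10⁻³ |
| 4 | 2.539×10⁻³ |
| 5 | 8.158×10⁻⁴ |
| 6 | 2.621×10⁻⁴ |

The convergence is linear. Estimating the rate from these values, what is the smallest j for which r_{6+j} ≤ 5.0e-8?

Rate ρ ≈ r_6/r_5 = 2.621×10⁻⁴/8.158×10⁻⁴ = 0.3213.
After j more steps, r_{6+j} ≈ 2.621×10⁻⁴·ρ^j; need ρ^j ≤ 5.0e-8/2.621×10⁻⁴ = 0.000190767.
j ≥ ln(0.000190767)/ln(0.3213) = -8.5645/-1.13538 = 7.543.
So 8 more iterations are needed.

8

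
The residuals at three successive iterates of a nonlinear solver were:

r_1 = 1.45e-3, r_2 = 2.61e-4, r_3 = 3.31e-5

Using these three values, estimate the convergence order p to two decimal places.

1.20

p ≈ ln(r_3/r_2) / ln(r_2/r_1)
  = ln(3.31e-5/2.61e-4) / ln(2.61e-4/1.45e-3)
  = ln(0.12682) / ln(0.18)
  = -2.06499 / -1.71480 ≈ 1.20422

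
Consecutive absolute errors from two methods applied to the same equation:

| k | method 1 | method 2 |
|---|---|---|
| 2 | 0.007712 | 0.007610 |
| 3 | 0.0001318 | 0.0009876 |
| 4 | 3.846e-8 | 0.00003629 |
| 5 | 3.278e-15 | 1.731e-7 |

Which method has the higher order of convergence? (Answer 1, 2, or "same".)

Method 1: p ≈ ln(3.278e-15/3.846e-8)/ln(3.846e-8/0.0001318) ≈ 2.00.
Method 2: p ≈ ln(1.731e-7/0.00003629)/ln(0.00003629/0.0009876) ≈ 1.62.
Method 1 has the higher order (≈2.0 vs ≈1.6).

1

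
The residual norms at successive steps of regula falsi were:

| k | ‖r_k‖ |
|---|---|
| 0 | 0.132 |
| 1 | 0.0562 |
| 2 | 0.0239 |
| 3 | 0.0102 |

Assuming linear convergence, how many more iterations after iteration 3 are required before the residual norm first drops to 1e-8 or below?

17

Rate ρ ≈ ‖r_3‖/‖r_2‖ = 0.0102/0.0239 = 0.4268.
After j more steps, ‖r_{3+j}‖ ≈ 0.0102·ρ^j; need ρ^j ≤ 1e-8/0.0102 = 9.80392e-07.
j ≥ ln(9.80392e-07)/ln(0.4268) = -13.8353/-0.85144 = 16.249.
So 17 more iterations are needed.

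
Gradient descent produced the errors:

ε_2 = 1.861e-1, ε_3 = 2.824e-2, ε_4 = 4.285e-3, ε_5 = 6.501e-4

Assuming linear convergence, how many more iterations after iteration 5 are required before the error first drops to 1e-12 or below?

Rate ρ ≈ ε_5/ε_4 = 6.501e-4/4.285e-3 = 0.1517.
After j more steps, ε_{5+j} ≈ 6.501e-4·ρ^j; need ρ^j ≤ 1e-12/6.501e-4 = 1.53822e-09.
j ≥ ln(1.53822e-09)/ln(0.1517) = -20.2926/-1.88585 = 10.760.
So 11 more iterations are needed.

11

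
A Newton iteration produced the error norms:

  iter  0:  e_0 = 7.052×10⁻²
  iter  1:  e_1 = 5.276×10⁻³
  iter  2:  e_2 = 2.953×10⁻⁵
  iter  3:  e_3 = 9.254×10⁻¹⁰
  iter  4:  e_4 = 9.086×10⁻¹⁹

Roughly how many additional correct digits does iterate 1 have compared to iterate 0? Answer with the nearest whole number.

1

Digits gained ≈ log₁₀(e_0/e_1) = log₁₀(7.052×10⁻²/5.276×10⁻³) = log₁₀(13.3662) ≈ 1.126.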